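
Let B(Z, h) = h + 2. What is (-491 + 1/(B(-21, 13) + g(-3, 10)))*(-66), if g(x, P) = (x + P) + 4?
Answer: 421245/13 ≈ 32403.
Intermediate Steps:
g(x, P) = 4 + P + x (g(x, P) = (P + x) + 4 = 4 + P + x)
B(Z, h) = 2 + h
(-491 + 1/(B(-21, 13) + g(-3, 10)))*(-66) = (-491 + 1/((2 + 13) + (4 + 10 - 3)))*(-66) = (-491 + 1/(15 + 11))*(-66) = (-491 + 1/26)*(-66) = -12765/26*(-66) = 421245/13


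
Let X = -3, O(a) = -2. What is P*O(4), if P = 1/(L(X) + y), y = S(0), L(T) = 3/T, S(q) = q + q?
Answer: 2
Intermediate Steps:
S(q) = 2*q
y = 0 (y = 2*0 = 0)
P = -1 (P = 1/(3/(-3) + 0) = 1/(3*(-1/3) + 0) = 1/(-1 + 0) = 1/(-1) = -1)
P*O(4) = -1*(-2) = 2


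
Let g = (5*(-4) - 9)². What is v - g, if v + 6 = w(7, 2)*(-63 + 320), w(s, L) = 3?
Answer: -76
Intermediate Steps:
g = 841 (g = (-20 - 9)² = (-29)² = 841)
v = 765 (v = -6 + 3*(-63 + 320) = -6 + 3*257 = -6 + 771 = 765)
v - g = 765 - 1*841 = 765 - 841 = -76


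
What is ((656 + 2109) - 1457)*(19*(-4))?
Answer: -99408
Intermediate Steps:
((656 + 2109) - 1457)*(19*(-4)) = (2765 - 1457)*(-76) = 1308*(-76) = -99408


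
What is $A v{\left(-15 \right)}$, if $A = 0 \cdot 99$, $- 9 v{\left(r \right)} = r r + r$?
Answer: $0$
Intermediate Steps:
$v{\left(r \right)} = - \frac{r}{9} - \frac{r^{2}}{9}$ ($v{\left(r \right)} = - \frac{r r + r}{9} = - \frac{r^{2} + r}{9} = - \frac{r + r^{2}}{9} = - \frac{r}{9} - \frac{r^{2}}{9}$)
$A = 0$
$A v{\left(-15 \right)} = 0 \left(\left(- \frac{1}{9}\right) \left(-15\right) \left(1 - 15\right)\right) = 0 \left(\left(- \frac{1}{9}\right) \left(-15\right) \left(-14\right)\right) = 0 \left(- \frac{70}{3}\right) = 0$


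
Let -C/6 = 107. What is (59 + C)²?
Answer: 339889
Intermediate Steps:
C = -642 (C = -6*107 = -642)
(59 + C)² = (59 - 642)² = (-583)² = 339889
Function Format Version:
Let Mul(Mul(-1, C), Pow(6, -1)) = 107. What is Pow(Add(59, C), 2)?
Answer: 339889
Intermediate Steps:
C = -642 (C = Mul(-6, 107) = -642)
Pow(Add(59, C), 2) = Pow(Add(59, -642), 2) = Pow(-583, 2) = 339889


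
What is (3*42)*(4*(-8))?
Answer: -4032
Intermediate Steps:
(3*42)*(4*(-8)) = 126*(-32) = -4032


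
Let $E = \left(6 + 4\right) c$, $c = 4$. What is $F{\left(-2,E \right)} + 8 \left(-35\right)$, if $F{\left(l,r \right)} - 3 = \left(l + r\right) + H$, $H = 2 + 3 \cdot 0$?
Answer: $-237$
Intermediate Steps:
$E = 40$ ($E = \left(6 + 4\right) 4 = 10 \cdot 4 = 40$)
$H = 2$ ($H = 2 + 0 = 2$)
$F{\left(l,r \right)} = 5 + l + r$ ($F{\left(l,r \right)} = 3 + \left(\left(l + r\right) + 2\right) = 3 + \left(2 + l + r\right) = 5 + l + r$)
$F{\left(-2,E \right)} + 8 \left(-35\right) = \left(5 - 2 + 40\right) + 8 \left(-35\right) = 43 - 280 = -237$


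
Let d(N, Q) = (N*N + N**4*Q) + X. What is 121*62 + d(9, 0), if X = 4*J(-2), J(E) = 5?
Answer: 7603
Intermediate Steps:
X = 20 (X = 4*5 = 20)
d(N, Q) = 20 + N**2 + Q*N**4 (d(N, Q) = (N*N + N**4*Q) + 20 = (N**2 + Q*N**4) + 20 = 20 + N**2 + Q*N**4)
121*62 + d(9, 0) = 121*62 + (20 + 9**2 + 0*9**4) = 7502 + (20 + 81 + 0*6561) = 7502 + (20 + 81 + 0) = 7502 + 101 = 7603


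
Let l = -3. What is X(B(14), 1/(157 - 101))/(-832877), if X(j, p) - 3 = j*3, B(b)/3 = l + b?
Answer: -102/832877 ≈ -0.00012247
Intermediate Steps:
B(b) = -9 + 3*b (B(b) = 3*(-3 + b) = -9 + 3*b)
X(j, p) = 3 + 3*j (X(j, p) = 3 + j*3 = 3 + 3*j)
X(B(14), 1/(157 - 101))/(-832877) = (3 + 3*(-9 + 3*14))/(-832877) = (3 + 3*(-9 + 42))*(-1/832877) = (3 + 3*33)*(-1/832877) = (3 + 99)*(-1/832877) = 102*(-1/832877) = -102/832877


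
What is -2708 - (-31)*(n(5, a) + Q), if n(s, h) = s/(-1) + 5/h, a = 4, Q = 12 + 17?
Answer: -7701/4 ≈ -1925.3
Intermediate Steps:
Q = 29
n(s, h) = -s + 5/h (n(s, h) = s*(-1) + 5/h = -s + 5/h)
-2708 - (-31)*(n(5, a) + Q) = -2708 - (-31)*((-1*5 + 5/4) + 29) = -2708 - (-31)*((-5 + 5*(1/4)) + 29) = -2708 - (-31)*((-5 + 5/4) + 29) = -2708 - (-31)*(-15/4 + 29) = -2708 - (-31)*101/4 = -2708 - 1*(-3131/4) = -2708 + 3131/4 = -7701/4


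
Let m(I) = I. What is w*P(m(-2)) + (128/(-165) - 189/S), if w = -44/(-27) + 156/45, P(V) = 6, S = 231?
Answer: 14347/495 ≈ 28.984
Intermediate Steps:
w = 688/135 (w = -44*(-1/27) + 156*(1/45) = 44/27 + 52/15 = 688/135 ≈ 5.0963)
w*P(m(-2)) + (128/(-165) - 189/S) = (688/135)*6 + (128/(-165) - 189/231) = 1376/45 + (128*(-1/165) - 189*1/231) = 1376/45 + (-128/165 - 9/11) = 1376/45 - 263/165 = 14347/495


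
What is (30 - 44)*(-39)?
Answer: 546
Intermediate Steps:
(30 - 44)*(-39) = -14*(-39) = 546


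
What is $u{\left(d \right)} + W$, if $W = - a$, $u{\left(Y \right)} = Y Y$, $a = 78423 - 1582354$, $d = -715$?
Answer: $2015156$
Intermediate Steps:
$a = -1503931$
$u{\left(Y \right)} = Y^{2}$
$W = 1503931$ ($W = \left(-1\right) \left(-1503931\right) = 1503931$)
$u{\left(d \right)} + W = \left(-715\right)^{2} + 1503931 = 511225 + 1503931 = 2015156$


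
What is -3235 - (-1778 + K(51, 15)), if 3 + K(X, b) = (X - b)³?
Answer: -48110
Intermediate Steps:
K(X, b) = -3 + (X - b)³
-3235 - (-1778 + K(51, 15)) = -3235 - (-1778 + (-3 + (51 - 1*15)³)) = -3235 - (-1778 + (-3 + (51 - 15)³)) = -3235 - (-1778 + (-3 + 36³)) = -3235 - (-1778 + (-3 + 46656)) = -3235 - (-1778 + 46653) = -3235 - 1*44875 = -3235 - 44875 = -48110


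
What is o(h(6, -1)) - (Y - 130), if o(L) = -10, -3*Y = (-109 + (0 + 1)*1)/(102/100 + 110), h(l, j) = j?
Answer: 664320/5551 ≈ 119.68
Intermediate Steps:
Y = 1800/5551 (Y = -(-109 + (0 + 1)*1)/(3*(102/100 + 110)) = -(-109 + 1*1)/(3*(102*(1/100) + 110)) = -(-109 + 1)/(3*(51/50 + 110)) = -(-36)/5551/50 = -(-36)*50/5551 = -1/3*(-5400/5551) = 1800/5551 ≈ 0.32427)
o(h(6, -1)) - (Y - 130) = -10 - (1800/5551 - 130) = -10 - 1*(-719830/5551) = -10 + 719830/5551 = 664320/5551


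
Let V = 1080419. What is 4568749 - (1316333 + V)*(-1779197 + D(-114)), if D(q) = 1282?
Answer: 4261225900829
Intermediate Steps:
4568749 - (1316333 + V)*(-1779197 + D(-114)) = 4568749 - (1316333 + 1080419)*(-1779197 + 1282) = 4568749 - 2396752*(-1777915) = 4568749 - 1*(-4261221332080) = 4568749 + 4261221332080 = 4261225900829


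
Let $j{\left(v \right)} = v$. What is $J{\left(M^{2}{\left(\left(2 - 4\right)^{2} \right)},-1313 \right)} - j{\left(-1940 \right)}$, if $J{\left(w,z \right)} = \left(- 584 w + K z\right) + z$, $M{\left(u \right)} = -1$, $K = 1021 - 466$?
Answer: $-728672$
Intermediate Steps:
$K = 555$
$J{\left(w,z \right)} = - 584 w + 556 z$ ($J{\left(w,z \right)} = \left(- 584 w + 555 z\right) + z = - 584 w + 556 z$)
$J{\left(M^{2}{\left(\left(2 - 4\right)^{2} \right)},-1313 \right)} - j{\left(-1940 \right)} = \left(- 584 \left(-1\right)^{2} + 556 \left(-1313\right)\right) - -1940 = \left(\left(-584\right) 1 - 730028\right) + 1940 = \left(-584 - 730028\right) + 1940 = -730612 + 1940 = -728672$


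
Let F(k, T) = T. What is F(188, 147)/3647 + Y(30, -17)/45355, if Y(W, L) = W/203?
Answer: 38672799/959376173 ≈ 0.040310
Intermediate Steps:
Y(W, L) = W/203 (Y(W, L) = W*(1/203) = W/203)
F(188, 147)/3647 + Y(30, -17)/45355 = 147/3647 + ((1/203)*30)/45355 = 147*(1/3647) + (30/203)*(1/45355) = 21/521 + 6/1841413 = 38672799/959376173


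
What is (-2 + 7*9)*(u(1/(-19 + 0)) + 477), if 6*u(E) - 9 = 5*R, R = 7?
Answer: 88633/3 ≈ 29544.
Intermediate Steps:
u(E) = 22/3 (u(E) = 3/2 + (5*7)/6 = 3/2 + (1/6)*35 = 3/2 + 35/6 = 22/3)
(-2 + 7*9)*(u(1/(-19 + 0)) + 477) = (-2 + 7*9)*(22/3 + 477) = (-2 + 63)*(1453/3) = 61*(1453/3) = 88633/3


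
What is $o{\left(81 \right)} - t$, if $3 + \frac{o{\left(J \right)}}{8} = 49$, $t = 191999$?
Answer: $-191631$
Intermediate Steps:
$o{\left(J \right)} = 368$ ($o{\left(J \right)} = -24 + 8 \cdot 49 = -24 + 392 = 368$)
$o{\left(81 \right)} - t = 368 - 191999 = -191631$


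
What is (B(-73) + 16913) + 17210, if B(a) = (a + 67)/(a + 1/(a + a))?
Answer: 121239311/3553 ≈ 34123.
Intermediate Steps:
B(a) = (67 + a)/(a + 1/(2*a))
(B(-73) + 16913) + 17210 = (2*(-73)*(67 - 73)/(1 + 2*(-73)²) + 16913) + 17210 = (2*(-73)*(-6)/(1 + 2*5329) + 16913) + 17210 = (2*(-73)*(-6)/(1 + 10658) + 16913) + 17210 = (2*(-73)*(-6)/10659 + 16913) + 17210 = (2*(-73)*(1/10659)*(-6) + 16913) + 17210 = (292/3553 + 16913) + 17210 = 60092181/3553 + 17210 = 121239311/3553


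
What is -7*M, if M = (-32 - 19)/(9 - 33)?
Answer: -119/8 ≈ -14.875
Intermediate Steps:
M = 17/8 (M = -51/(-24) = -51*(-1/24) = 17/8 ≈ 2.1250)
-7*M = -7*17/8 = -119/8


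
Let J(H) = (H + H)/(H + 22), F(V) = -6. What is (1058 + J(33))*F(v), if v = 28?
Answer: -31776/5 ≈ -6355.2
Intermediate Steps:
J(H) = 2*H/(22 + H) (J(H) = (2*H)/(22 + H) = 2*H/(22 + H))
(1058 + J(33))*F(v) = (1058 + 2*33/(22 + 33))*(-6) = (1058 + 2*33/55)*(-6) = (1058 + 2*33*(1/55))*(-6) = (1058 + 6/5)*(-6) = (5296/5)*(-6) = -31776/5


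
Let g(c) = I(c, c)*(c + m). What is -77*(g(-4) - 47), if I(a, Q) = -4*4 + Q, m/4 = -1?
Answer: -8701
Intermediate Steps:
m = -4 (m = 4*(-1) = -4)
I(a, Q) = -16 + Q
g(c) = (-16 + c)*(-4 + c) (g(c) = (-16 + c)*(c - 4) = (-16 + c)*(-4 + c))
-77*(g(-4) - 47) = -77*((-16 - 4)*(-4 - 4) - 47) = -77*(-20*(-8) - 47) = -77*(160 - 47) = -77*113 = -8701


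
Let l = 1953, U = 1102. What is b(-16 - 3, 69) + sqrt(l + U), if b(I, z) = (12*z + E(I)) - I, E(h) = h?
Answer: 828 + sqrt(3055) ≈ 883.27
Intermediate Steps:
b(I, z) = 12*z (b(I, z) = (12*z + I) - I = (I + 12*z) - I = 12*z)
b(-16 - 3, 69) + sqrt(l + U) = 12*69 + sqrt(1953 + 1102) = 828 + sqrt(3055)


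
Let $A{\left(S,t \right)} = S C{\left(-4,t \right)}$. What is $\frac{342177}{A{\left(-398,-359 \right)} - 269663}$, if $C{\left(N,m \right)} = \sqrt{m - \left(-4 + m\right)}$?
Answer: $- \frac{114059}{90153} \approx -1.2652$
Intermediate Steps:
$C{\left(N,m \right)} = 2$ ($C{\left(N,m \right)} = \sqrt{4} = 2$)
$A{\left(S,t \right)} = 2 S$ ($A{\left(S,t \right)} = S 2 = 2 S$)
$\frac{342177}{A{\left(-398,-359 \right)} - 269663} = \frac{342177}{2 \left(-398\right) - 269663} = \frac{342177}{-796 - 269663} = \frac{342177}{-270459} = 342177 \left(- \frac{1}{270459}\right) = - \frac{114059}{90153}$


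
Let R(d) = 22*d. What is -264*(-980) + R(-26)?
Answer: 258148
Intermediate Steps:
-264*(-980) + R(-26) = -264*(-980) + 22*(-26) = 258720 - 572 = 258148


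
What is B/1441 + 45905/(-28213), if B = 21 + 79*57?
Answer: 61486507/40654933 ≈ 1.5124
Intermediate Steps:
B = 4524 (B = 21 + 4503 = 4524)
B/1441 + 45905/(-28213) = 4524/1441 + 45905/(-28213) = 4524*(1/1441) + 45905*(-1/28213) = 4524/1441 - 45905/28213 = 61486507/40654933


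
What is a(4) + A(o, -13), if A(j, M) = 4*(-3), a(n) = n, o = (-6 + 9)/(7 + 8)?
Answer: -8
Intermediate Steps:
o = ⅕ (o = 3/15 = 3*(1/15) = ⅕ ≈ 0.20000)
A(j, M) = -12
a(4) + A(o, -13) = 4 - 12 = -8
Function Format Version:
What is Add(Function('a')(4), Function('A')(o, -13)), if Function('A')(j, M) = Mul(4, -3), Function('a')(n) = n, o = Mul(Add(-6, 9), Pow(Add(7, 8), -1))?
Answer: -8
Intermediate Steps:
o = Rational(1, 5) (o = Mul(3, Pow(15, -1)) = Mul(3, Rational(1, 15)) = Rational(1, 5) ≈ 0.20000)
Function('A')(j, M) = -12
Add(Function('a')(4), Function('A')(o, -13)) = Add(4, -12) = -8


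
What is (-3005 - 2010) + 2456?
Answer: -2559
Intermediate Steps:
(-3005 - 2010) + 2456 = -5015 + 2456 = -2559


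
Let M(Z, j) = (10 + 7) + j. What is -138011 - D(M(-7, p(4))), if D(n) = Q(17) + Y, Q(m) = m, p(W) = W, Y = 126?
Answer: -138154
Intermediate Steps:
M(Z, j) = 17 + j
D(n) = 143 (D(n) = 17 + 126 = 143)
-138011 - D(M(-7, p(4))) = -138011 - 1*143 = -138011 - 143 = -138154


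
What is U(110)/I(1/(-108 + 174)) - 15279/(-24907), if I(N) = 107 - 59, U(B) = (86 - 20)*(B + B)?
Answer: 15099293/49814 ≈ 303.11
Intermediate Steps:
U(B) = 132*B (U(B) = 66*(2*B) = 132*B)
I(N) = 48
U(110)/I(1/(-108 + 174)) - 15279/(-24907) = (132*110)/48 - 15279/(-24907) = 14520*(1/48) - 15279*(-1/24907) = 605/2 + 15279/24907 = 15099293/49814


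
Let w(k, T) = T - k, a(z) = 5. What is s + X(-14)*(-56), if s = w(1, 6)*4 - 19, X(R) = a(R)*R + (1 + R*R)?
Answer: -7111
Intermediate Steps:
X(R) = 1 + R**2 + 5*R (X(R) = 5*R + (1 + R*R) = 5*R + (1 + R**2) = 1 + R**2 + 5*R)
s = 1 (s = (6 - 1*1)*4 - 19 = (6 - 1)*4 - 19 = 5*4 - 19 = 20 - 19 = 1)
s + X(-14)*(-56) = 1 + (1 + (-14)**2 + 5*(-14))*(-56) = 1 + (1 + 196 - 70)*(-56) = 1 + 127*(-56) = 1 - 7112 = -7111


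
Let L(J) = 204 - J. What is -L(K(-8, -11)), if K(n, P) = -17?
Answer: -221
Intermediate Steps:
-L(K(-8, -11)) = -(204 - 1*(-17)) = -(204 + 17) = -1*221 = -221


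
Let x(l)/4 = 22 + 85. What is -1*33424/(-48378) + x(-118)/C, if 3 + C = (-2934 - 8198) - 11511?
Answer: 184053530/273892047 ≈ 0.67199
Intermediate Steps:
C = -22646 (C = -3 + ((-2934 - 8198) - 11511) = -3 + (-11132 - 11511) = -3 - 22643 = -22646)
x(l) = 428 (x(l) = 4*(22 + 85) = 4*107 = 428)
-1*33424/(-48378) + x(-118)/C = -1*33424/(-48378) + 428/(-22646) = -33424*(-1/48378) + 428*(-1/22646) = 16712/24189 - 214/11323 = 184053530/273892047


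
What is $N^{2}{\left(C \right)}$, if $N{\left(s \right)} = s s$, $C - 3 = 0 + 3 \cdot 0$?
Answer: $81$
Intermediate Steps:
$C = 3$ ($C = 3 + \left(0 + 3 \cdot 0\right) = 3 + \left(0 + 0\right) = 3 + 0 = 3$)
$N{\left(s \right)} = s^{2}$
$N^{2}{\left(C \right)} = \left(3^{2}\right)^{2} = 9^{2} = 81$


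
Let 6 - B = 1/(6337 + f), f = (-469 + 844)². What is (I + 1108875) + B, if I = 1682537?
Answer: 410232372115/146962 ≈ 2.7914e+6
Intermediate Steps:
f = 140625 (f = 375² = 140625)
B = 881771/146962 (B = 6 - 1/(6337 + 140625) = 6 - 1/146962 = 881771/146962 ≈ 6.0000)
(I + 1108875) + B = (1682537 + 1108875) + 881771/146962 = 2791412 + 881771/146962 = 410232372115/146962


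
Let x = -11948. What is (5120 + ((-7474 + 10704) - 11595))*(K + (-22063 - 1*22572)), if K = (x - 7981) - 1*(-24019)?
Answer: 131568525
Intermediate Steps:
K = 4090 (K = (-11948 - 7981) - 1*(-24019) = -19929 + 24019 = 4090)
(5120 + ((-7474 + 10704) - 11595))*(K + (-22063 - 1*22572)) = (5120 + ((-7474 + 10704) - 11595))*(4090 + (-22063 - 1*22572)) = (5120 + (3230 - 11595))*(4090 + (-22063 - 22572)) = (5120 - 8365)*(4090 - 44635) = -3245*(-40545) = 131568525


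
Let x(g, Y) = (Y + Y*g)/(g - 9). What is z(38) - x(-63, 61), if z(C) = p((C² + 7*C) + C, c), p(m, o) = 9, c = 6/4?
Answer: -1567/36 ≈ -43.528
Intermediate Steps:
c = 3/2 (c = 6*(¼) = 3/2 ≈ 1.5000)
z(C) = 9
x(g, Y) = (Y + Y*g)/(-9 + g)
z(38) - x(-63, 61) = 9 - 61*(1 - 63)/(-9 - 63) = 9 - 61*(-62)/(-72) = 9 - 61*(-1)*(-62)/72 = 9 - 1*1891/36 = 9 - 1891/36 = -1567/36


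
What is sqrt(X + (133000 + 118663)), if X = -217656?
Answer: sqrt(34007) ≈ 184.41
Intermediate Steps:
sqrt(X + (133000 + 118663)) = sqrt(-217656 + (133000 + 118663)) = sqrt(-217656 + 251663) = sqrt(34007)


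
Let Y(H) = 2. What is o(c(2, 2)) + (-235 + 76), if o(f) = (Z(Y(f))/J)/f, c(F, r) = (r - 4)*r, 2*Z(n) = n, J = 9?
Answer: -5725/36 ≈ -159.03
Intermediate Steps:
Z(n) = n/2
c(F, r) = r*(-4 + r) (c(F, r) = (-4 + r)*r = r*(-4 + r))
o(f) = 1/(9*f) (o(f) = (((½)*2)/9)/f = (1*(⅑))/f = 1/(9*f))
o(c(2, 2)) + (-235 + 76) = 1/(9*((2*(-4 + 2)))) + (-235 + 76) = 1/(9*((2*(-2)))) - 159 = (⅑)/(-4) - 159 = (⅑)*(-¼) - 159 = -1/36 - 159 = -5725/36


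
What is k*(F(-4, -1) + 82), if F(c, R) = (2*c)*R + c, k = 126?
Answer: 10836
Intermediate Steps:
F(c, R) = c + 2*R*c (F(c, R) = 2*R*c + c = c + 2*R*c)
k*(F(-4, -1) + 82) = 126*(-4*(1 + 2*(-1)) + 82) = 126*(-4*(1 - 2) + 82) = 126*(-4*(-1) + 82) = 126*(4 + 82) = 126*86 = 10836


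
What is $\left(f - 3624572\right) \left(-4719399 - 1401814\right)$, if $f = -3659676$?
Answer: $44588433552824$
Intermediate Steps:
$\left(f - 3624572\right) \left(-4719399 - 1401814\right) = \left(-3659676 - 3624572\right) \left(-4719399 - 1401814\right) = \left(-7284248\right) \left(-6121213\right) = 44588433552824$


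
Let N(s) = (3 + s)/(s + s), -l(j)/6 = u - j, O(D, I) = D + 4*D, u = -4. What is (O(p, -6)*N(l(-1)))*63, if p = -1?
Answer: -735/4 ≈ -183.75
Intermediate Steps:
O(D, I) = 5*D
l(j) = 24 + 6*j (l(j) = -6*(-4 - j) = 24 + 6*j)
N(s) = (3 + s)/(2*s) (N(s) = (3 + s)/((2*s)) = (3 + s)*(1/(2*s)) = (3 + s)/(2*s))
(O(p, -6)*N(l(-1)))*63 = ((5*(-1))*((3 + (24 + 6*(-1)))/(2*(24 + 6*(-1)))))*63 = -5*(3 + (24 - 6))/(2*(24 - 6))*63 = -5*(3 + 18)/(2*18)*63 = -5*21/(2*18)*63 = -5*7/12*63 = -35/12*63 = -735/4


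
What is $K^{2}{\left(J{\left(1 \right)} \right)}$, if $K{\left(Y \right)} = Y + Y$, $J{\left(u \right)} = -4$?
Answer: $64$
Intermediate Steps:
$K{\left(Y \right)} = 2 Y$
$K^{2}{\left(J{\left(1 \right)} \right)} = \left(2 \left(-4\right)\right)^{2} = \left(-8\right)^{2} = 64$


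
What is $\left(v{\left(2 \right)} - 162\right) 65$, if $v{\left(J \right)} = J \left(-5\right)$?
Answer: $-11180$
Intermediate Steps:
$v{\left(J \right)} = - 5 J$
$\left(v{\left(2 \right)} - 162\right) 65 = \left(\left(-5\right) 2 - 162\right) 65 = \left(-10 - 162\right) 65 = \left(-172\right) 65 = -11180$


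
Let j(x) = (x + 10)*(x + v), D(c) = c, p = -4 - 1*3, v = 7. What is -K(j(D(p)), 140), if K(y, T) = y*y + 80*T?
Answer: -11200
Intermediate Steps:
p = -7 (p = -4 - 3 = -7)
j(x) = (7 + x)*(10 + x) (j(x) = (x + 10)*(x + 7) = (10 + x)*(7 + x) = (7 + x)*(10 + x))
K(y, T) = y² + 80*T
-K(j(D(p)), 140) = -((70 + (-7)² + 17*(-7))² + 80*140) = -((70 + 49 - 119)² + 11200) = -(0² + 11200) = -(0 + 11200) = -1*11200 = -11200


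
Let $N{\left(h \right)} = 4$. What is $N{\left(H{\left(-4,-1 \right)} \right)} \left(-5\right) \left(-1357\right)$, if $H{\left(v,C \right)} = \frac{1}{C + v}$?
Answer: $27140$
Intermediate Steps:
$N{\left(H{\left(-4,-1 \right)} \right)} \left(-5\right) \left(-1357\right) = 4 \left(-5\right) \left(-1357\right) = \left(-20\right) \left(-1357\right) = 27140$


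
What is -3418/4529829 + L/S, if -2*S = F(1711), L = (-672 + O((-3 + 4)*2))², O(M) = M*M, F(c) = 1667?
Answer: -4042642529198/7551224943 ≈ -535.36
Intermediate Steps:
O(M) = M²
L = 446224 (L = (-672 + ((-3 + 4)*2)²)² = (-672 + (1*2)²)² = (-672 + 2²)² = (-672 + 4)² = (-668)² = 446224)
S = -1667/2 (S = -½*1667 = -1667/2 ≈ -833.50)
-3418/4529829 + L/S = -3418/4529829 + 446224/(-1667/2) = -3418*1/4529829 + 446224*(-2/1667) = -3418/4529829 - 892448/1667 = -4042642529198/7551224943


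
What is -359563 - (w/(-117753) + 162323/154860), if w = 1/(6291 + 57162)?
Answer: -138681458995460444989/385693340846580 ≈ -3.5956e+5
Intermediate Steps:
w = 1/63453 ≈ 1.5760e-5
-359563 - (w/(-117753) + 162323/154860) = -359563 - ((1/63453)/(-117753) + 162323/154860) = -359563 - ((1/63453)*(-1/117753) + 162323*(1/154860)) = -359563 - (-1/7471781109 + 162323/154860) = -359563 - 1*404280641600449/385693340846580 = -359563 - 404280641600449/385693340846580 = -138681458995460444989/385693340846580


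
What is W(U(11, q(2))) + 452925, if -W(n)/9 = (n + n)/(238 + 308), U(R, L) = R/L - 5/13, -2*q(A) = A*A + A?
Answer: 535810433/1183 ≈ 4.5293e+5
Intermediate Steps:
q(A) = -A/2 - A²/2 (q(A) = -(A*A + A)/2 = -(A² + A)/2 = -(A + A²)/2 = -A/2 - A²/2)
U(R, L) = -5/13 + R/L (U(R, L) = R/L - 5*1/13 = R/L - 5/13 = -5/13 + R/L)
W(n) = -3*n/91 (W(n) = -9*(n + n)/(238 + 308) = -9*2*n/546 = -3*n/91)
W(U(11, q(2))) + 452925 = -3*(-5/13 + 11/((-½*2*(1 + 2))))/91 + 452925 = -3*(-5/13 + 11/((-½*2*3)))/91 + 452925 = -3*(-5/13 + 11/(-3))/91 + 452925 = -3*(-5/13 + 11*(-⅓))/91 + 452925 = -3*(-5/13 - 11/3)/91 + 452925 = -3/91*(-158/39) + 452925 = 158/1183 + 452925 = 535810433/1183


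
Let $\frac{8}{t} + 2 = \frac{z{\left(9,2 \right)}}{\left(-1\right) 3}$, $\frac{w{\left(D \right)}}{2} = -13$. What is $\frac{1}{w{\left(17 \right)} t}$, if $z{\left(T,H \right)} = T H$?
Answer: $\frac{1}{26} \approx 0.038462$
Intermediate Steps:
$z{\left(T,H \right)} = H T$
$w{\left(D \right)} = -26$ ($w{\left(D \right)} = 2 \left(-13\right) = -26$)
$t = -1$ ($t = \frac{8}{-2 + \frac{2 \cdot 9}{\left(-1\right) 3}} = \frac{8}{-2 + \frac{18}{-3}} = \frac{8}{-2 + 18 \left(- \frac{1}{3}\right)} = \frac{8}{-2 - 6} = \frac{8}{-8} = 8 \left(- \frac{1}{8}\right) = -1$)
$\frac{1}{w{\left(17 \right)} t} = \frac{1}{\left(-26\right) \left(-1\right)} = \frac{1}{26}$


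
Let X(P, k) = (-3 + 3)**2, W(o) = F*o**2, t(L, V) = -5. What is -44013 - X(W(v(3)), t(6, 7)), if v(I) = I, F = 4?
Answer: -44013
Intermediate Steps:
W(o) = 4*o**2
X(P, k) = 0 (X(P, k) = 0**2 = 0)
-44013 - X(W(v(3)), t(6, 7)) = -44013 - 1*0 = -44013 + 0 = -44013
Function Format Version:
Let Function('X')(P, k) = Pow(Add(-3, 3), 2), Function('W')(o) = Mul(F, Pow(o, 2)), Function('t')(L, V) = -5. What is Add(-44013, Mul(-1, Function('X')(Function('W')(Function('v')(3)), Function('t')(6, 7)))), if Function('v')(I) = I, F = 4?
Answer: -44013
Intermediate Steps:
Function('W')(o) = Mul(4, Pow(o, 2))
Function('X')(P, k) = 0 (Function('X')(P, k) = Pow(0, 2) = 0)
Add(-44013, Mul(-1, Function('X')(Function('W')(Function('v')(3)), Function('t')(6, 7)))) = Add(-44013, Mul(-1, 0)) = Add(-44013, 0) = -44013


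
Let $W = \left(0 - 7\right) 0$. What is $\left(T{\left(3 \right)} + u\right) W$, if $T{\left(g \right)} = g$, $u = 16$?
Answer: $0$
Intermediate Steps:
$W = 0$ ($W = \left(-7\right) 0 = 0$)
$\left(T{\left(3 \right)} + u\right) W = \left(3 + 16\right) 0 = 19 \cdot 0 = 0$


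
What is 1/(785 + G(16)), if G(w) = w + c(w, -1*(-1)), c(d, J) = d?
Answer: 1/817 ≈ 0.0012240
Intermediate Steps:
G(w) = 2*w (G(w) = w + w = 2*w)
1/(785 + G(16)) = 1/(785 + 2*16) = 1/(785 + 32) = 1/817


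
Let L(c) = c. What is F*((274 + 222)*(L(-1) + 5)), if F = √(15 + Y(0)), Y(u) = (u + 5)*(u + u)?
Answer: 1984*√15 ≈ 7684.0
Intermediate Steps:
Y(u) = 2*u*(5 + u) (Y(u) = (5 + u)*(2*u) = 2*u*(5 + u))
F = √15 (F = √(15 + 2*0*(5 + 0)) = √(15 + 2*0*5) = √(15 + 0) = √15 ≈ 3.8730)
F*((274 + 222)*(L(-1) + 5)) = √15*((274 + 222)*(-1 + 5)) = √15*(496*4) = √15*1984 = 1984*√15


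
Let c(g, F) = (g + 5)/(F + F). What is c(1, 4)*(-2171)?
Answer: -6513/4 ≈ -1628.3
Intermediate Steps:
c(g, F) = (5 + g)/(2*F) (c(g, F) = (5 + g)/((2*F)) = (5 + g)*(1/(2*F)) = (5 + g)/(2*F))
c(1, 4)*(-2171) = ((1/2)*(5 + 1)/4)*(-2171) = ((1/2)*(1/4)*6)*(-2171) = (3/4)*(-2171) = -6513/4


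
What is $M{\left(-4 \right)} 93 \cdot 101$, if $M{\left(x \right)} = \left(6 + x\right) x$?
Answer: $-75144$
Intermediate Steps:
$M{\left(x \right)} = x \left(6 + x\right)$
$M{\left(-4 \right)} 93 \cdot 101 = - 4 \left(6 - 4\right) 93 \cdot 101 = \left(-4\right) 2 \cdot 93 \cdot 101 = \left(-8\right) 93 \cdot 101 = \left(-744\right) 101 = -75144$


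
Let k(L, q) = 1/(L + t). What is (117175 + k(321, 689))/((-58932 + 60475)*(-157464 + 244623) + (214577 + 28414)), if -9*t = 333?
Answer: 11092567/12754376384 ≈ 0.00086971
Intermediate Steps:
t = -37 (t = -⅑*333 = -37)
k(L, q) = 1/(-37 + L) (k(L, q) = 1/(L - 37) = 1/(-37 + L))
(117175 + k(321, 689))/((-58932 + 60475)*(-157464 + 244623) + (214577 + 28414)) = (117175 + 1/(-37 + 321))/((-58932 + 60475)*(-157464 + 244623) + (214577 + 28414)) = (117175 + 1/284)/(1543*87159 + 242991) = (117175 + 1/284)/(134486337 + 242991) = (33277701/284)/134729328 = (33277701/284)*(1/134729328) = 11092567/12754376384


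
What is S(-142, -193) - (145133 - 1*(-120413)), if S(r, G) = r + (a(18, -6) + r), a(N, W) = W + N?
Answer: -265818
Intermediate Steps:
a(N, W) = N + W
S(r, G) = 12 + 2*r (S(r, G) = r + ((18 - 6) + r) = r + (12 + r) = 12 + 2*r)
S(-142, -193) - (145133 - 1*(-120413)) = (12 + 2*(-142)) - (145133 - 1*(-120413)) = (12 - 284) - (145133 + 120413) = -272 - 1*265546 = -272 - 265546 = -265818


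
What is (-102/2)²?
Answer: 2601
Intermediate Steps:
(-102/2)² = (-102*½)² = (-51)² = 2601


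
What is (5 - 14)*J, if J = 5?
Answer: -45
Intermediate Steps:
(5 - 14)*J = (5 - 14)*5 = -9*5 = -45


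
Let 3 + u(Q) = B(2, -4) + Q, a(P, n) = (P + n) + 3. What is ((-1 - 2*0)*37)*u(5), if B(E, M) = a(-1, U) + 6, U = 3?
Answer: -481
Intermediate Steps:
a(P, n) = 3 + P + n
B(E, M) = 11 (B(E, M) = (3 - 1 + 3) + 6 = 5 + 6 = 11)
u(Q) = 8 + Q (u(Q) = -3 + (11 + Q) = 8 + Q)
((-1 - 2*0)*37)*u(5) = ((-1 - 2*0)*37)*(8 + 5) = ((-1 + 0)*37)*13 = -1*37*13 = -37*13 = -481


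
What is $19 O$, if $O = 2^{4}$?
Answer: $304$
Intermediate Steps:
$O = 16$
$19 O = 19 \cdot 16 = 304$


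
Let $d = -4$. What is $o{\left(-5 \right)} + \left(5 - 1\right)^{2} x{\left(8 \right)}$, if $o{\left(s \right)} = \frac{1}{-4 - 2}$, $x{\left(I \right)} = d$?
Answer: $- \frac{385}{6} \approx -64.167$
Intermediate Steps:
$x{\left(I \right)} = -4$
$o{\left(s \right)} = - \frac{1}{6}$ ($o{\left(s \right)} = \frac{1}{-6} = - \frac{1}{6}$)
$o{\left(-5 \right)} + \left(5 - 1\right)^{2} x{\left(8 \right)} = - \frac{1}{6} + \left(5 - 1\right)^{2} \left(-4\right) = - \frac{1}{6} + 4^{2} \left(-4\right) = - \frac{1}{6} + 16 \left(-4\right) = - \frac{1}{6} - 64 = - \frac{385}{6}$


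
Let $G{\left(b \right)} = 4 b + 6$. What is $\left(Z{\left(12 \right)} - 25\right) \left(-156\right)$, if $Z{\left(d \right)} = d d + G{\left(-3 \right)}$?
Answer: $-17628$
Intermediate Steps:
$G{\left(b \right)} = 6 + 4 b$
$Z{\left(d \right)} = -6 + d^{2}$ ($Z{\left(d \right)} = d d + \left(6 + 4 \left(-3\right)\right) = d^{2} + \left(6 - 12\right) = d^{2} - 6 = -6 + d^{2}$)
$\left(Z{\left(12 \right)} - 25\right) \left(-156\right) = \left(\left(-6 + 12^{2}\right) - 25\right) \left(-156\right) = \left(\left(-6 + 144\right) - 25\right) \left(-156\right) = \left(138 - 25\right) \left(-156\right) = 113 \left(-156\right) = -17628$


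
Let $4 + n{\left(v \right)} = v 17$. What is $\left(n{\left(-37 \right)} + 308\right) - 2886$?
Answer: $-3211$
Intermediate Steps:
$n{\left(v \right)} = -4 + 17 v$ ($n{\left(v \right)} = -4 + v 17 = -4 + 17 v$)
$\left(n{\left(-37 \right)} + 308\right) - 2886 = \left(\left(-4 + 17 \left(-37\right)\right) + 308\right) - 2886 = \left(\left(-4 - 629\right) + 308\right) - 2886 = \left(-633 + 308\right) - 2886 = -325 - 2886 = -3211$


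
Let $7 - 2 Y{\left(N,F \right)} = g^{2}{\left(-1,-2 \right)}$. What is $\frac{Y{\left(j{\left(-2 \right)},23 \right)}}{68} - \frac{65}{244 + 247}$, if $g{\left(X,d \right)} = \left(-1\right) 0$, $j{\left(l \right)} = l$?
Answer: $- \frac{5403}{66776} \approx -0.080912$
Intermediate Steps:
$g{\left(X,d \right)} = 0$
$Y{\left(N,F \right)} = \frac{7}{2}$ ($Y{\left(N,F \right)} = \frac{7}{2} - \frac{0^{2}}{2} = \frac{7}{2} - 0 = \frac{7}{2} + 0 = \frac{7}{2}$)
$\frac{Y{\left(j{\left(-2 \right)},23 \right)}}{68} - \frac{65}{244 + 247} = \frac{7}{2 \cdot 68} - \frac{65}{244 + 247} = \frac{7}{2} \cdot \frac{1}{68} - \frac{65}{491} = \frac{7}{136} - \frac{65}{491} = - \frac{5403}{66776}$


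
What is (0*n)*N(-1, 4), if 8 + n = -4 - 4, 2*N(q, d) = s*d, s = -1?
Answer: 0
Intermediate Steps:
N(q, d) = -d/2 (N(q, d) = (-d)/2 = -d/2)
n = -16 (n = -8 + (-4 - 4) = -8 - 8 = -16)
(0*n)*N(-1, 4) = (0*(-16))*(-½*4) = 0*(-2) = 0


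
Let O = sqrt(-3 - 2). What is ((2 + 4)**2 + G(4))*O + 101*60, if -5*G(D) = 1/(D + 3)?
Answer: 6060 + 1259*I*sqrt(5)/35 ≈ 6060.0 + 80.435*I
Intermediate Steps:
G(D) = -1/(5*(3 + D)) (G(D) = -1/(5*(D + 3)) = -1/(5*(3 + D)))
O = I*sqrt(5) (O = sqrt(-5) = I*sqrt(5) ≈ 2.2361*I)
((2 + 4)**2 + G(4))*O + 101*60 = ((2 + 4)**2 - 1/(15 + 5*4))*(I*sqrt(5)) + 101*60 = (6**2 - 1/(15 + 20))*(I*sqrt(5)) + 6060 = (36 - 1/35)*(I*sqrt(5)) + 6060 = 1259*(I*sqrt(5))/35 + 6060 = 1259*I*sqrt(5)/35 + 6060 = 6060 + 1259*I*sqrt(5)/35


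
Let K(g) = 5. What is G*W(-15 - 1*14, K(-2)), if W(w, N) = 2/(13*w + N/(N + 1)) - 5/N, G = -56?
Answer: 127064/2257 ≈ 56.298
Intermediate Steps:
W(w, N) = -5/N + 2/(13*w + N/(1 + N)) (W(w, N) = 2/(13*w + N/(1 + N)) - 5/N = -5/N + 2/(13*w + N/(1 + N)))
G*W(-15 - 1*14, K(-2)) = -56*(-65*(-15 - 1*14) - 3*5 + 2*5² - 65*5*(-15 - 1*14))/(5*(5 + 13*(-15 - 1*14) + 13*5*(-15 - 1*14))) = -56*(-65*(-15 - 14) - 15 + 2*25 - 65*5*(-15 - 14))/(5*(5 + 13*(-15 - 14) + 13*5*(-15 - 14))) = -56*(-65*(-29) - 15 + 50 - 65*5*(-29))/(5*(5 + 13*(-29) + 13*5*(-29))) = -56*(1885 - 15 + 50 + 9425)/(5*(5 - 377 - 1885)) = -56*11345/(5*(-2257)) = -56*(-1)*11345/(5*2257) = -56*(-2269/2257) = 127064/2257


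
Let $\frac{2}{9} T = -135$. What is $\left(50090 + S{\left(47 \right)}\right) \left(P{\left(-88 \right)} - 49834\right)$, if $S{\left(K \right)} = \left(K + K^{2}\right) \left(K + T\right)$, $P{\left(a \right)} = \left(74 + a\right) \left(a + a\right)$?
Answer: $57526033260$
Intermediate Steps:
$T = - \frac{1215}{2}$ ($T = \frac{9}{2} \left(-135\right) = - \frac{1215}{2} \approx -607.5$)
$P{\left(a \right)} = 2 a \left(74 + a\right)$ ($P{\left(a \right)} = \left(74 + a\right) 2 a = 2 a \left(74 + a\right)$)
$S{\left(K \right)} = \left(- \frac{1215}{2} + K\right) \left(K + K^{2}\right)$ ($S{\left(K \right)} = \left(K + K^{2}\right) \left(K - \frac{1215}{2}\right) = \left(K + K^{2}\right) \left(- \frac{1215}{2} + K\right) = \left(- \frac{1215}{2} + K\right) \left(K + K^{2}\right)$)
$\left(50090 + S{\left(47 \right)}\right) \left(P{\left(-88 \right)} - 49834\right) = \left(50090 + \frac{1}{2} \cdot 47 \left(-1215 - 57011 + 2 \cdot 47^{2}\right)\right) \left(2 \left(-88\right) \left(74 - 88\right) - 49834\right) = \left(50090 + \frac{1}{2} \cdot 47 \left(-1215 - 57011 + 2 \cdot 2209\right)\right) \left(2 \left(-88\right) \left(-14\right) - 49834\right) = \left(50090 + \frac{1}{2} \cdot 47 \left(-1215 - 57011 + 4418\right)\right) \left(2464 - 49834\right) = \left(50090 + \frac{1}{2} \cdot 47 \left(-53808\right)\right) \left(-47370\right) = \left(50090 - 1264488\right) \left(-47370\right) = \left(-1214398\right) \left(-47370\right) = 57526033260$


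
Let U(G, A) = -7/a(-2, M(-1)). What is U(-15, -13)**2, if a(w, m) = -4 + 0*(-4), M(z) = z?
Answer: 49/16 ≈ 3.0625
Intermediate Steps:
a(w, m) = -4 (a(w, m) = -4 + 0 = -4)
U(G, A) = 7/4 (U(G, A) = -7/(-4) = -7*(-1/4) = 7/4)
U(-15, -13)**2 = (7/4)**2 = 49/16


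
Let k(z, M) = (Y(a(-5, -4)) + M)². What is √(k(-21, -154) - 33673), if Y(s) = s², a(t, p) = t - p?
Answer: 2*I*√2566 ≈ 101.31*I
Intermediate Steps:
k(z, M) = (1 + M)² (k(z, M) = ((-5 - 1*(-4))² + M)² = ((-5 + 4)² + M)² = ((-1)² + M)² = (1 + M)²)
√(k(-21, -154) - 33673) = √((1 - 154)² - 33673) = √((-153)² - 33673) = √(23409 - 33673) = √(-10264) = 2*I*√2566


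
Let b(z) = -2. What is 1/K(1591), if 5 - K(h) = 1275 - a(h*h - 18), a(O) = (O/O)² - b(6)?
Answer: -1/1267 ≈ -0.00078927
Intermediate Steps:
a(O) = 3 (a(O) = (O/O)² - 1*(-2) = 1² + 2 = 1 + 2 = 3)
K(h) = -1267 (K(h) = 5 - (1275 - 1*3) = 5 - (1275 - 3) = 5 - 1*1272 = 5 - 1272 = -1267)
1/K(1591) = 1/(-1267) = -1/1267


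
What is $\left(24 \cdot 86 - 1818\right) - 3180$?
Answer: $-2934$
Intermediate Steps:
$\left(24 \cdot 86 - 1818\right) - 3180 = \left(2064 - 1818\right) - 3180 = 246 - 3180 = -2934$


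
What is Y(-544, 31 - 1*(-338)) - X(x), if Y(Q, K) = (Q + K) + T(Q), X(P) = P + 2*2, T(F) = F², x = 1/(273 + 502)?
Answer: 229211674/775 ≈ 2.9576e+5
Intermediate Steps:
x = 1/775 ≈ 0.0012903
X(P) = 4 + P (X(P) = P + 4 = 4 + P)
Y(Q, K) = K + Q + Q² (Y(Q, K) = (Q + K) + Q² = (K + Q) + Q² = K + Q + Q²)
Y(-544, 31 - 1*(-338)) - X(x) = ((31 - 1*(-338)) - 544 + (-544)²) - (4 + 1/775) = ((31 + 338) - 544 + 295936) - 1*3101/775 = (369 - 544 + 295936) - 3101/775 = 295761 - 3101/775 = 229211674/775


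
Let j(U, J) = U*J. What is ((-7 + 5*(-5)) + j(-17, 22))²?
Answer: 164836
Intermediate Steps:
j(U, J) = J*U
((-7 + 5*(-5)) + j(-17, 22))² = ((-7 + 5*(-5)) + 22*(-17))² = ((-7 - 25) - 374)² = (-32 - 374)² = (-406)² = 164836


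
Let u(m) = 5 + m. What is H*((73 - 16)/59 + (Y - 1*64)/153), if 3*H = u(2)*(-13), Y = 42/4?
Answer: -1012739/54162 ≈ -18.698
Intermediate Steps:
Y = 21/2 (Y = 42*(¼) = 21/2 ≈ 10.500)
H = -91/3 (H = ((5 + 2)*(-13))/3 = (7*(-13))/3 = (⅓)*(-91) = -91/3 ≈ -30.333)
H*((73 - 16)/59 + (Y - 1*64)/153) = -91*((73 - 16)/59 + (21/2 - 1*64)/153)/3 = -91*(57*(1/59) + (21/2 - 64)*(1/153))/3 = -91*(57/59 - 107/2*1/153)/3 = -91*(57/59 - 107/306)/3 = -91/3*11129/18054 = -1012739/54162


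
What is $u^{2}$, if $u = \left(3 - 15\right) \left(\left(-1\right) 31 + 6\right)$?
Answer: $90000$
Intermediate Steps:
$u = 300$ ($u = - 12 \left(-31 + 6\right) = \left(-12\right) \left(-25\right) = 300$)
$u^{2} = 300^{2} = 90000$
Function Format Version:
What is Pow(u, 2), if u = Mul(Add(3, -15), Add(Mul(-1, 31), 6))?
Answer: 90000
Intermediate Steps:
u = 300 (u = Mul(-12, Add(-31, 6)) = Mul(-12, -25) = 300)
Pow(u, 2) = Pow(300, 2) = 90000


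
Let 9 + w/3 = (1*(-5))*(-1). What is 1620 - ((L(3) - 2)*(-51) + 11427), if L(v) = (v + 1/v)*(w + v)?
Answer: -11439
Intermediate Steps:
w = -12 (w = -27 + 3*((1*(-5))*(-1)) = -27 + 3*(-5*(-1)) = -27 + 3*5 = -27 + 15 = -12)
L(v) = (-12 + v)*(v + 1/v) (L(v) = (v + 1/v)*(-12 + v) = (-12 + v)*(v + 1/v))
1620 - ((L(3) - 2)*(-51) + 11427) = 1620 - (((1 + 3² - 12*3 - 12/3) - 2)*(-51) + 11427) = 1620 - (((1 + 9 - 36 - 12*⅓) - 2)*(-51) + 11427) = 1620 - (((1 + 9 - 36 - 4) - 2)*(-51) + 11427) = 1620 - ((-30 - 2)*(-51) + 11427) = 1620 - (-32*(-51) + 11427) = 1620 - (1632 + 11427) = 1620 - 1*13059 = 1620 - 13059 = -11439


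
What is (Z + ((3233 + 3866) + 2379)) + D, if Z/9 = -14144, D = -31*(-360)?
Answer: -106658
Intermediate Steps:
D = 11160
Z = -127296 (Z = 9*(-14144) = -127296)
(Z + ((3233 + 3866) + 2379)) + D = (-127296 + ((3233 + 3866) + 2379)) + 11160 = (-127296 + (7099 + 2379)) + 11160 = (-127296 + 9478) + 11160 = -117818 + 11160 = -106658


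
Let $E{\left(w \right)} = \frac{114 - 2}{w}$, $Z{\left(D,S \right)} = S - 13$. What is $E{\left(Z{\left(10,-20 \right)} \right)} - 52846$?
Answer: $- \frac{1744030}{33} \approx -52849.0$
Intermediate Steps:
$Z{\left(D,S \right)} = -13 + S$ ($Z{\left(D,S \right)} = S - 13 = -13 + S$)
$E{\left(w \right)} = \frac{112}{w}$
$E{\left(Z{\left(10,-20 \right)} \right)} - 52846 = \frac{112}{-13 - 20} - 52846 = \frac{112}{-33} - 52846 = 112 \left(- \frac{1}{33}\right) - 52846 = - \frac{112}{33} - 52846 = - \frac{1744030}{33}$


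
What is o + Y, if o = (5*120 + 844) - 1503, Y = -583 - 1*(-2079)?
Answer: 1437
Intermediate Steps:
Y = 1496 (Y = -583 + 2079 = 1496)
o = -59 (o = (600 + 844) - 1503 = 1444 - 1503 = -59)
o + Y = -59 + 1496 = 1437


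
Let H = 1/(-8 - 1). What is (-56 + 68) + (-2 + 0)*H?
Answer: 110/9 ≈ 12.222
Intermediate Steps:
H = -⅑ (H = 1/(-9) = -⅑ ≈ -0.11111)
(-56 + 68) + (-2 + 0)*H = (-56 + 68) + (-2 + 0)*(-⅑) = 12 - 2*(-⅑) = 12 + 2/9 = 110/9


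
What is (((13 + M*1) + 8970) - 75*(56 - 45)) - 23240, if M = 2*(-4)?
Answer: -15090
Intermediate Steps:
M = -8
(((13 + M*1) + 8970) - 75*(56 - 45)) - 23240 = (((13 - 8*1) + 8970) - 75*(56 - 45)) - 23240 = (((13 - 8) + 8970) - 75*11) - 23240 = ((5 + 8970) - 825) - 23240 = (8975 - 825) - 23240 = 8150 - 23240 = -15090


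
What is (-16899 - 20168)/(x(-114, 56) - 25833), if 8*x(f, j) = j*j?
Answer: 37067/25441 ≈ 1.4570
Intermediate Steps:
x(f, j) = j²/8 (x(f, j) = (j*j)/8 = j²/8)
(-16899 - 20168)/(x(-114, 56) - 25833) = (-16899 - 20168)/((⅛)*56² - 25833) = -37067/((⅛)*3136 - 25833) = -37067/(392 - 25833) = -37067/(-25441) = -37067*(-1/25441) = 37067/25441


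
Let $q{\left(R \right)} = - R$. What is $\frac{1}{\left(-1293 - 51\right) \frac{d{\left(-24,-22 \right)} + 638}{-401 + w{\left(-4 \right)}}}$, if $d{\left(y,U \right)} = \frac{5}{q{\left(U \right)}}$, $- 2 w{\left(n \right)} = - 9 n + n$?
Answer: $\frac{1529}{3145184} \approx 0.00048614$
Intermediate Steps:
$w{\left(n \right)} = 4 n$ ($w{\left(n \right)} = - \frac{- 9 n + n}{2} = - \frac{\left(-8\right) n}{2} = 4 n$)
$d{\left(y,U \right)} = - \frac{5}{U}$ ($d{\left(y,U \right)} = \frac{5}{\left(-1\right) U} = 5 \left(- \frac{1}{U}\right) = - \frac{5}{U}$)
$\frac{1}{\left(-1293 - 51\right) \frac{d{\left(-24,-22 \right)} + 638}{-401 + w{\left(-4 \right)}}} = \frac{1}{\left(-1293 - 51\right) \frac{- \frac{5}{-22} + 638}{-401 + 4 \left(-4\right)}} = \frac{1}{\left(-1344\right) \frac{\left(-5\right) \left(- \frac{1}{22}\right) + 638}{-401 - 16}} = \frac{1}{\left(-1344\right) \frac{\frac{5}{22} + 638}{-417}} = \frac{1}{\left(-1344\right) \frac{14041}{22} \left(- \frac{1}{417}\right)} = \frac{1}{\left(-1344\right) \left(- \frac{14041}{9174}\right)} = \frac{1}{\frac{3145184}{1529}} = \frac{1529}{3145184}$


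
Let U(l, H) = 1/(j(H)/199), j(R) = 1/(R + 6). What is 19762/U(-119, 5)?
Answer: 19762/2189 ≈ 9.0279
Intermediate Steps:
j(R) = 1/(6 + R)
U(l, H) = 1194 + 199*H (U(l, H) = 1/(1/((6 + H)*199)) = 1/((1/199)/(6 + H)) = 1/(1/(199*(6 + H))) = 1194 + 199*H)
19762/U(-119, 5) = 19762/(1194 + 199*5) = 19762/(1194 + 995) = 19762/2189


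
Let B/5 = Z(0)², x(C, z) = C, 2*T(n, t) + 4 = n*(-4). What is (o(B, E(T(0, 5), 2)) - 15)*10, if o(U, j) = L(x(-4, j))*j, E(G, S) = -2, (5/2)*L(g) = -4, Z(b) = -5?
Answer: -118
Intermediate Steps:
T(n, t) = -2 - 2*n (T(n, t) = -2 + (n*(-4))/2 = -2 + (-4*n)/2 = -2 - 2*n)
L(g) = -8/5 (L(g) = (⅖)*(-4) = -8/5)
B = 125 (B = 5*(-5)² = 5*25 = 125)
o(U, j) = -8*j/5
(o(B, E(T(0, 5), 2)) - 15)*10 = (-8/5*(-2) - 15)*10 = (16/5 - 15)*10 = -59/5*10 = -118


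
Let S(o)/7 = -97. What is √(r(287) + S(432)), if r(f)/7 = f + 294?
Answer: 22*√7 ≈ 58.207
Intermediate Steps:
S(o) = -679 (S(o) = 7*(-97) = -679)
r(f) = 2058 + 7*f (r(f) = 7*(f + 294) = 7*(294 + f) = 2058 + 7*f)
√(r(287) + S(432)) = √((2058 + 7*287) - 679) = √((2058 + 2009) - 679) = √(4067 - 679) = √3388 = 22*√7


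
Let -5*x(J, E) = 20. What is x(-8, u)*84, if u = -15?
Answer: -336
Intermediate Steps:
x(J, E) = -4 (x(J, E) = -1/5*20 = -4)
x(-8, u)*84 = -4*84 = -336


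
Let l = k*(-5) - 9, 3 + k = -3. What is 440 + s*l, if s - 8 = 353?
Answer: 8021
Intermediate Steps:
k = -6 (k = -3 - 3 = -6)
s = 361 (s = 8 + 353 = 361)
l = 21 (l = -6*(-5) - 9 = 30 - 9 = 21)
440 + s*l = 440 + 361*21 = 440 + 7581 = 8021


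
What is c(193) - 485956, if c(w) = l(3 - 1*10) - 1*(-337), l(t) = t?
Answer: -485626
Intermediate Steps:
c(w) = 330 (c(w) = (3 - 1*10) - 1*(-337) = (3 - 10) + 337 = -7 + 337 = 330)
c(193) - 485956 = 330 - 485956 = -485626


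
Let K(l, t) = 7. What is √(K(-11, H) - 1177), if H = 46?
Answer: 3*I*√130 ≈ 34.205*I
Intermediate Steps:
√(K(-11, H) - 1177) = √(7 - 1177) = √(-1170) = 3*I*√130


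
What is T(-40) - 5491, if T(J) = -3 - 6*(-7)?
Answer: -5452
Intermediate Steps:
T(J) = 39 (T(J) = -3 + 42 = 39)
T(-40) - 5491 = 39 - 5491 = -5452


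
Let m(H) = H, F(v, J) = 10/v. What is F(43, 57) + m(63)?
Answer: 2719/43 ≈ 63.233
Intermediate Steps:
F(43, 57) + m(63) = 10/43 + 63 = 2719/43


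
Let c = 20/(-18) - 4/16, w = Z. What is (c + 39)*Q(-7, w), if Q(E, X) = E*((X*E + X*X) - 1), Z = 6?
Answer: 66395/36 ≈ 1844.3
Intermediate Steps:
w = 6
c = -49/36 (c = 20*(-1/18) - 4*1/16 = -10/9 - 1/4 = -49/36 ≈ -1.3611)
Q(E, X) = E*(-1 + X**2 + E*X) (Q(E, X) = E*((E*X + X**2) - 1) = E*((X**2 + E*X) - 1) = E*(-1 + X**2 + E*X))
(c + 39)*Q(-7, w) = (-49/36 + 39)*(-7*(-1 + 6**2 - 7*6)) = 1355*(-7*(-1 + 36 - 42))/36 = 1355*(-7*(-7))/36 = (1355/36)*49 = 66395/36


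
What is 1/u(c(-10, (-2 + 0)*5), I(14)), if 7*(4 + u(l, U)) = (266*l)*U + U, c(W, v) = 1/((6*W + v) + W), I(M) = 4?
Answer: -70/373 ≈ -0.18767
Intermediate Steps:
c(W, v) = 1/(v + 7*W) (c(W, v) = 1/((v + 6*W) + W) = 1/(v + 7*W))
u(l, U) = -4 + U/7 + 38*U*l (u(l, U) = -4 + ((266*l)*U + U)/7 = -4 + (266*U*l + U)/7 = -4 + (U + 266*U*l)/7 = -4 + (U/7 + 38*U*l) = -4 + U/7 + 38*U*l)
1/u(c(-10, (-2 + 0)*5), I(14)) = 1/(-4 + (⅐)*4 + 38*4/((-2 + 0)*5 + 7*(-10))) = 1/(-4 + 4/7 + 38*4/(-2*5 - 70)) = 1/(-4 + 4/7 + 38*4/(-10 - 70)) = 1/(-4 + 4/7 + 38*4/(-80)) = 1/(-4 + 4/7 + 38*4*(-1/80)) = 1/(-4 + 4/7 - 19/10) = 1/(-373/70) = -70/373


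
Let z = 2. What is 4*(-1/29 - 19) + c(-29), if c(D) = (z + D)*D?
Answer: 20499/29 ≈ 706.86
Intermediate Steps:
c(D) = D*(2 + D) (c(D) = (2 + D)*D = D*(2 + D))
4*(-1/29 - 19) + c(-29) = 4*(-1/29 - 19) - 29*(2 - 29) = 4*(-1*1/29 - 19) - 29*(-27) = 4*(-1/29 - 19) + 783 = 4*(-552/29) + 783 = -2208/29 + 783 = 20499/29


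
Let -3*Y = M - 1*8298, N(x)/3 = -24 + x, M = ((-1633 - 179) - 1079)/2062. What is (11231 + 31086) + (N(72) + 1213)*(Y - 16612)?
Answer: -115963194043/6186 ≈ -1.8746e+7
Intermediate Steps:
M = -2891/2062 (M = (-1812 - 1079)*(1/2062) = -2891*1/2062 = -2891/2062 ≈ -1.4020)
N(x) = -72 + 3*x (N(x) = 3*(-24 + x) = -72 + 3*x)
Y = 17113367/6186 (Y = -(-2891/2062 - 1*8298)/3 = -(-2891/2062 - 8298)/3 = -⅓*(-17113367/2062) = 17113367/6186 ≈ 2766.5)
(11231 + 31086) + (N(72) + 1213)*(Y - 16612) = (11231 + 31086) + ((-72 + 3*72) + 1213)*(17113367/6186 - 16612) = 42317 + ((-72 + 216) + 1213)*(-85648465/6186) = 42317 + (144 + 1213)*(-85648465/6186) = 42317 + 1357*(-85648465/6186) = 42317 - 116224967005/6186 = -115963194043/6186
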